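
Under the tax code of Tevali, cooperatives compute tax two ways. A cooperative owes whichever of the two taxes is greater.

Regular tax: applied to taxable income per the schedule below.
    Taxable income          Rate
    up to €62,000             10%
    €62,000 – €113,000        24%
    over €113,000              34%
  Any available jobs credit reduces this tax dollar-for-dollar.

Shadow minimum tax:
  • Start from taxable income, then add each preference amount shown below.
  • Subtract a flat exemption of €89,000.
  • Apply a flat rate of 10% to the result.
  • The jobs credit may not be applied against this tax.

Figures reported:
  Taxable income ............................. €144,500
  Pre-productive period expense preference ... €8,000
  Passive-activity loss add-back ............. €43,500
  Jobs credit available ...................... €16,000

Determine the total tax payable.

€13,150

Shadow minimum tax:
  Adjusted income: €144,500 + €8,000 + €43,500 = €196,000
  Less exemption €89,000 → base €107,000
  €107,000 × 10% = €10,700

Regular tax:
  €62,000 × 10% = €6,200
  €51,000 × 24% = €12,240
  €31,500 × 34% = €10,710
  → €29,150
  Less jobs credit €16,000 → €13,150

€13,150 > €10,700, so the regular tax governs.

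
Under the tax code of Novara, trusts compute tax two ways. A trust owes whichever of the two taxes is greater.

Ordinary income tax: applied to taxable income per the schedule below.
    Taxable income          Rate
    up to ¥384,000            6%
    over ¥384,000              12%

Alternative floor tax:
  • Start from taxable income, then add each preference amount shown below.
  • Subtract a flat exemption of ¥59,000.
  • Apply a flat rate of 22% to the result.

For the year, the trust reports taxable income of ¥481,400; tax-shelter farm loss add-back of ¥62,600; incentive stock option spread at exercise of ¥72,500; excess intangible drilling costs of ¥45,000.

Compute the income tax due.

Ordinary income tax:
  ¥384,000 × 6% = ¥23,040
  ¥97,400 × 12% = ¥11,688
  → ¥34,728

Alternative floor tax:
  Adjusted income: ¥481,400 + ¥62,600 + ¥72,500 + ¥45,000 = ¥661,500
  Less exemption ¥59,000 → base ¥602,500
  ¥602,500 × 22% = ¥132,550

¥132,550 > ¥34,728, so the alternative floor tax is the binding amount.

¥132,550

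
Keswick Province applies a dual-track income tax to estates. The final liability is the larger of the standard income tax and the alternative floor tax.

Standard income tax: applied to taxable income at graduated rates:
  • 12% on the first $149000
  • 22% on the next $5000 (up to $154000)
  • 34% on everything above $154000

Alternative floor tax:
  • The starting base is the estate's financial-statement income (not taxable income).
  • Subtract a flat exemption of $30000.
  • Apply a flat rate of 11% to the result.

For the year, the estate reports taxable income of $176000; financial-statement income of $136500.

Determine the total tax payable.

$26460

Alternative floor tax:
  Base (financial-statement income): $136500
  Less exemption $30000 → base $106500
  $106500 × 11% = $11715

Standard income tax:
  $149000 × 12% = $17880
  $5000 × 22% = $1100
  $22000 × 34% = $7480
  → $26460

$26460 > $11715, so the standard income tax governs.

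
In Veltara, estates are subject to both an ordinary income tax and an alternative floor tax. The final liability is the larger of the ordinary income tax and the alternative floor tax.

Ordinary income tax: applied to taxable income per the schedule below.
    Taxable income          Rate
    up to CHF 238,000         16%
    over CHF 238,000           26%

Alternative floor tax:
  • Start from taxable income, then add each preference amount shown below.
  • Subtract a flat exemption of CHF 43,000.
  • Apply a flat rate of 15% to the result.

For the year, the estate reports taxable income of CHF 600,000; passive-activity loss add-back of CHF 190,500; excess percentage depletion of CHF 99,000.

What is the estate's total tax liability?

Ordinary income tax:
  CHF 238,000 × 16% = CHF 38,080
  CHF 362,000 × 26% = CHF 94,120
  → CHF 132,200

Alternative floor tax:
  Adjusted income: CHF 600,000 + CHF 190,500 + CHF 99,000 = CHF 889,500
  Less exemption CHF 43,000 → base CHF 846,500
  CHF 846,500 × 15% = CHF 126,975

CHF 132,200 > CHF 126,975, so the ordinary income tax governs.

CHF 132,200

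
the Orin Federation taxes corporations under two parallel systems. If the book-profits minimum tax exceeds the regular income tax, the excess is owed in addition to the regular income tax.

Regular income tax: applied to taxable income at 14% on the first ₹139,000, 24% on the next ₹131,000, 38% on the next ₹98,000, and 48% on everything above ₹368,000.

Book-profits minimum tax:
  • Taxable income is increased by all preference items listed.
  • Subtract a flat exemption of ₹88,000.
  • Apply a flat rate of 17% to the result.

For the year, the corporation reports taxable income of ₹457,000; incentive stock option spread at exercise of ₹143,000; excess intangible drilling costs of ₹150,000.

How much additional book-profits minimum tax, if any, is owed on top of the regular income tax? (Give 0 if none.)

Book-profits minimum tax:
  Adjusted income: ₹457,000 + ₹143,000 + ₹150,000 = ₹750,000
  Less exemption ₹88,000 → base ₹662,000
  ₹662,000 × 17% = ₹112,540

Regular income tax:
  ₹139,000 × 14% = ₹19,460
  ₹131,000 × 24% = ₹31,440
  ₹98,000 × 38% = ₹37,240
  ₹89,000 × 48% = ₹42,720
  → ₹130,860

₹112,540 ≤ ₹130,860, so no add-on is due.

₹0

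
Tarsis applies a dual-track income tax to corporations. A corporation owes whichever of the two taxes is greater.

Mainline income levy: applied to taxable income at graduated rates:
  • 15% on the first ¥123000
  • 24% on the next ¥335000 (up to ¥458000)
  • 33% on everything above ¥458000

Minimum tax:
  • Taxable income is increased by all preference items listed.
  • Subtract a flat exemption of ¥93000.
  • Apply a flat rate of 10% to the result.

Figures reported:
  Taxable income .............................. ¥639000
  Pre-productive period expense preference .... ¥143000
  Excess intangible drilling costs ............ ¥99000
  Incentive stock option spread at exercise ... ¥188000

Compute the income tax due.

¥158580

Minimum tax:
  Adjusted income: ¥639000 + ¥143000 + ¥99000 + ¥188000 = ¥1069000
  Less exemption ¥93000 → base ¥976000
  ¥976000 × 10% = ¥97600

Mainline income levy:
  ¥123000 × 15% = ¥18450
  ¥335000 × 24% = ¥80400
  ¥181000 × 33% = ¥59730
  → ¥158580

¥158580 > ¥97600, so the mainline income levy governs.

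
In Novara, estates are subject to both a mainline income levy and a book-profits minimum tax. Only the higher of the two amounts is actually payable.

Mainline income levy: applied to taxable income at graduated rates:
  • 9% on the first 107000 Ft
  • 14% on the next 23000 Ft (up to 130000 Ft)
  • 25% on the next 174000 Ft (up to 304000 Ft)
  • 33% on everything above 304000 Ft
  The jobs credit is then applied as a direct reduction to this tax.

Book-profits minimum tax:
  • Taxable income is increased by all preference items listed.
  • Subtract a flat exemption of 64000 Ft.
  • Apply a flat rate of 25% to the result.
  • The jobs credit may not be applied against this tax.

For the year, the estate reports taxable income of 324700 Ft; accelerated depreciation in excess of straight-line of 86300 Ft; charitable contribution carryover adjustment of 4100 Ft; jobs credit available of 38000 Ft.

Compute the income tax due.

Mainline income levy:
  107000 Ft × 9% = 9630 Ft
  23000 Ft × 14% = 3220 Ft
  174000 Ft × 25% = 43500 Ft
  20700 Ft × 33% = 6831 Ft
  → 63181 Ft
  Less jobs credit 38000 Ft → 25181 Ft

Book-profits minimum tax:
  Adjusted income: 324700 Ft + 86300 Ft + 4100 Ft = 415100 Ft
  Less exemption 64000 Ft → base 351100 Ft
  351100 Ft × 25% = 87775 Ft

87775 Ft > 25181 Ft, so the book-profits minimum tax is the binding amount.

87775 Ft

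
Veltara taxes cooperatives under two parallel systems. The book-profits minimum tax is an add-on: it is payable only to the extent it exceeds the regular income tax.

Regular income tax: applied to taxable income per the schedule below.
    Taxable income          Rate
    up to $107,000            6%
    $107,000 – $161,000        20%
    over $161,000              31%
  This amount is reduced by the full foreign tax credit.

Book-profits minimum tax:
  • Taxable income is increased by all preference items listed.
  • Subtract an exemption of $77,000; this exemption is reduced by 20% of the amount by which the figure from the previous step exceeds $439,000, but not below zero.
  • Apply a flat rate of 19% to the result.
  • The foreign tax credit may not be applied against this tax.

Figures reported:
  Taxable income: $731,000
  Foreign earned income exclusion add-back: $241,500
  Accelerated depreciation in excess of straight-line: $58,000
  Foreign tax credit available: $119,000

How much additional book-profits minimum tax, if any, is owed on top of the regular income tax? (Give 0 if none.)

Regular income tax:
  $107,000 × 6% = $6,420
  $54,000 × 20% = $10,800
  $570,000 × 31% = $176,700
  → $193,920
  Less foreign tax credit $119,000 → $74,920

Book-profits minimum tax:
  Adjusted income: $731,000 + $241,500 + $58,000 = $1,030,500
  Exemption: 20% × ($1,030,500 − $439,000) = $118,300 ≥ $77,000, so the exemption is fully phased out
  Base: $1,030,500 − $0 = $1,030,500
  $1,030,500 × 19% = $195,795

Excess of book-profits minimum tax over regular income tax: $195,795 − $74,920 = $120,875.

$120,875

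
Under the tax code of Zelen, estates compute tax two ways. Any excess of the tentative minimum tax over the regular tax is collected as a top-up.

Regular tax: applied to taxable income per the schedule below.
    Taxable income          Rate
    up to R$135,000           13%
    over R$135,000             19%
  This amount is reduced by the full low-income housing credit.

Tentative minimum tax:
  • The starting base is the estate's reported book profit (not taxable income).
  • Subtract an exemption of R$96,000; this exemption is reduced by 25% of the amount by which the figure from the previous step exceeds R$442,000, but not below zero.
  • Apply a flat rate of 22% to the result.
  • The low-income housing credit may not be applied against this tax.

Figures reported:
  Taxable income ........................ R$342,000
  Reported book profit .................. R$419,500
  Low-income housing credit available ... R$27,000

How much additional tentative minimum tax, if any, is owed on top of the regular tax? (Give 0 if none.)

Regular tax:
  R$135,000 × 13% = R$17,550
  R$207,000 × 19% = R$39,330
  → R$56,880
  Less low-income housing credit R$27,000 → R$29,880

Tentative minimum tax:
  Base (reported book profit): R$419,500
  Exemption: R$419,500 ≤ R$442,000, so full R$96,000 applies
  Base: R$419,500 − R$96,000 = R$323,500
  R$323,500 × 22% = R$71,170

Excess of tentative minimum tax over regular tax: R$71,170 − R$29,880 = R$41,290.

R$41,290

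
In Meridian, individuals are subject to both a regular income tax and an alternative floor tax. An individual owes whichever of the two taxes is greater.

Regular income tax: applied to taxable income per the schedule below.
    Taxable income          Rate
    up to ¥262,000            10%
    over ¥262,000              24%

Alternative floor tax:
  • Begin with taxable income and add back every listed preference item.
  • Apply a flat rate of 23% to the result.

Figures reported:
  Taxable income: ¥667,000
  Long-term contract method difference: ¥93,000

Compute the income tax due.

¥174,800

Regular income tax:
  ¥262,000 × 10% = ¥26,200
  ¥405,000 × 24% = ¥97,200
  → ¥123,400

Alternative floor tax:
  Adjusted income: ¥667,000 + ¥93,000 = ¥760,000
  ¥760,000 × 23% = ¥174,800

¥174,800 > ¥123,400, so the alternative floor tax is the binding amount.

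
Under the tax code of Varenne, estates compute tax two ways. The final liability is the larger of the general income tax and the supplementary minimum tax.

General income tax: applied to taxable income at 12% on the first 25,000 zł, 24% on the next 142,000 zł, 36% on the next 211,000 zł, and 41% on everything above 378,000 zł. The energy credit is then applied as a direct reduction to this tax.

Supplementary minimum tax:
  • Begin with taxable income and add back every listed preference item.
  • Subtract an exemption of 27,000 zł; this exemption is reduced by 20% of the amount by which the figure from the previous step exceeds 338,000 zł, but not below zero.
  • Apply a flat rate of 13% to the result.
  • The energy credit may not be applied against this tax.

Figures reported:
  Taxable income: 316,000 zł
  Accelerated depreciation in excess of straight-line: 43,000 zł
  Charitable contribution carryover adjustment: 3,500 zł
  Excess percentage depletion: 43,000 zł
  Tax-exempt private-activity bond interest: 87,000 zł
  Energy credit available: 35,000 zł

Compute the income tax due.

Supplementary minimum tax:
  Adjusted income: 316,000 zł + 43,000 zł + 3,500 zł + 43,000 zł + 87,000 zł = 492,500 zł
  Exemption: 20% × (492,500 zł − 338,000 zł) = 30,900 zł ≥ 27,000 zł, so the exemption is fully phased out
  Base: 492,500 zł − 0 zł = 492,500 zł
  492,500 zł × 13% = 64,025 zł

General income tax:
  25,000 zł × 12% = 3,000 zł
  142,000 zł × 24% = 34,080 zł
  149,000 zł × 36% = 53,640 zł
  → 90,720 zł
  Less energy credit 35,000 zł → 55,720 zł

64,025 zł > 55,720 zł, so the supplementary minimum tax is the binding amount.

64,025 zł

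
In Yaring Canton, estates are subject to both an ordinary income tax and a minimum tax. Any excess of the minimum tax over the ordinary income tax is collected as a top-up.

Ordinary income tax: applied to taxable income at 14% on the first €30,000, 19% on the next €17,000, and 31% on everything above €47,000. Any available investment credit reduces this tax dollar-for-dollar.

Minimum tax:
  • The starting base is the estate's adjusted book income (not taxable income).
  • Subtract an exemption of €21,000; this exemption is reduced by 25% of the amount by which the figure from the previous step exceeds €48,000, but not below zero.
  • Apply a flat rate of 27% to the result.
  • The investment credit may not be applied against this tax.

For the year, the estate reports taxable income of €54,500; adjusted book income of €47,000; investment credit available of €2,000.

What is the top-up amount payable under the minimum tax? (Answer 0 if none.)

Ordinary income tax:
  €30,000 × 14% = €4,200
  €17,000 × 19% = €3,230
  €7,500 × 31% = €2,325
  → €9,755
  Less investment credit €2,000 → €7,755

Minimum tax:
  Base (adjusted book income): €47,000
  Exemption: €47,000 ≤ €48,000, so full €21,000 applies
  Base: €47,000 − €21,000 = €26,000
  €26,000 × 27% = €7,020

€7,020 ≤ €7,755, so no add-on is due.

€0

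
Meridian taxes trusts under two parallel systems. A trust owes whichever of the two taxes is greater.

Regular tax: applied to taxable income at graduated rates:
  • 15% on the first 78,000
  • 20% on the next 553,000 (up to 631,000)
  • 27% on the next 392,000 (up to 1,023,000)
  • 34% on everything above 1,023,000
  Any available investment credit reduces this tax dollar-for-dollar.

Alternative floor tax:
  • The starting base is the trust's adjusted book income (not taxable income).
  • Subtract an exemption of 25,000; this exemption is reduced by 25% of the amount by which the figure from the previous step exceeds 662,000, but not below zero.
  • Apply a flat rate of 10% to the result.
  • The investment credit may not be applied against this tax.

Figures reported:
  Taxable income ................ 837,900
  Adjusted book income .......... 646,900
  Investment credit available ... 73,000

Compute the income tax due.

105,163

Alternative floor tax:
  Base (adjusted book income): 646,900
  Exemption: 646,900 ≤ 662,000, so full 25,000 applies
  Base: 646,900 − 25,000 = 621,900
  621,900 × 10% = 62,190

Regular tax:
  78,000 × 15% = 11,700
  553,000 × 20% = 110,600
  206,900 × 27% = 55,863
  → 178,163
  Less investment credit 73,000 → 105,163

105,163 > 62,190, so the regular tax governs.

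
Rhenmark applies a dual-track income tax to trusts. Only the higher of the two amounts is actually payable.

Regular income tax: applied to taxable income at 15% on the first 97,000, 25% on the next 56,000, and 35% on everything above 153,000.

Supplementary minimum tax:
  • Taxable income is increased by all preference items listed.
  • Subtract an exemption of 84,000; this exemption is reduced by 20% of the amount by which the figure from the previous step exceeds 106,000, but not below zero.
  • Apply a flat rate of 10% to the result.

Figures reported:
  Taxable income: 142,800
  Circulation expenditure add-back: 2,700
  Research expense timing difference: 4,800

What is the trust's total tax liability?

26,000

Regular income tax:
  97,000 × 15% = 14,550
  45,800 × 25% = 11,450
  → 26,000

Supplementary minimum tax:
  Adjusted income: 142,800 + 2,700 + 4,800 = 150,300
  Exemption: 84,000 − 20% × (150,300 − 106,000) = 84,000 − 8,860 = 75,140
  Base: 150,300 − 75,140 = 75,160
  75,160 × 10% = 7,516

26,000 > 7,516, so the regular income tax governs.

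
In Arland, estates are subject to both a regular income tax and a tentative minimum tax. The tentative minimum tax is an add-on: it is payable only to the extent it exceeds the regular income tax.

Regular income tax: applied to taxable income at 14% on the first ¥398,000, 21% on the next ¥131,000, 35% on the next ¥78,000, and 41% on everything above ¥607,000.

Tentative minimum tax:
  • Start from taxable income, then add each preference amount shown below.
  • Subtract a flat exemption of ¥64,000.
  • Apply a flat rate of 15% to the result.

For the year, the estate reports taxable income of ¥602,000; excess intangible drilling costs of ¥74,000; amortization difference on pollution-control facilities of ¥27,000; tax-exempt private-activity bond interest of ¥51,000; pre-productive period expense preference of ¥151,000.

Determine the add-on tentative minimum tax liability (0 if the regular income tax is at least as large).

¥17,370

Regular income tax:
  ¥398,000 × 14% = ¥55,720
  ¥131,000 × 21% = ¥27,510
  ¥73,000 × 35% = ¥25,550
  → ¥108,780

Tentative minimum tax:
  Adjusted income: ¥602,000 + ¥74,000 + ¥27,000 + ¥51,000 + ¥151,000 = ¥905,000
  Less exemption ¥64,000 → base ¥841,000
  ¥841,000 × 15% = ¥126,150

Excess of tentative minimum tax over regular income tax: ¥126,150 − ¥108,780 = ¥17,370.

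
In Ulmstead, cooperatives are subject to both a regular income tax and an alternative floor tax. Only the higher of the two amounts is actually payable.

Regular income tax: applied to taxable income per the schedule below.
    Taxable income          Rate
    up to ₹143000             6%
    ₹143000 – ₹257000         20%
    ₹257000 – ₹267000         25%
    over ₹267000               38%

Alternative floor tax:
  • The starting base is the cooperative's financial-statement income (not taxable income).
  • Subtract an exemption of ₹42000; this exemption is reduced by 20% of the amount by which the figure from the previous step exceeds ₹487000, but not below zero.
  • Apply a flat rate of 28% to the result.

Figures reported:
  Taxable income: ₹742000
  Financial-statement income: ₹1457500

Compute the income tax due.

₹408100

Alternative floor tax:
  Base (financial-statement income): ₹1457500
  Exemption: 20% × (₹1457500 − ₹487000) = ₹194100 ≥ ₹42000, so the exemption is fully phased out
  Base: ₹1457500 − ₹0 = ₹1457500
  ₹1457500 × 28% = ₹408100

Regular income tax:
  ₹143000 × 6% = ₹8580
  ₹114000 × 20% = ₹22800
  ₹10000 × 25% = ₹2500
  ₹475000 × 38% = ₹180500
  → ₹214380

₹408100 > ₹214380, so the alternative floor tax is the binding amount.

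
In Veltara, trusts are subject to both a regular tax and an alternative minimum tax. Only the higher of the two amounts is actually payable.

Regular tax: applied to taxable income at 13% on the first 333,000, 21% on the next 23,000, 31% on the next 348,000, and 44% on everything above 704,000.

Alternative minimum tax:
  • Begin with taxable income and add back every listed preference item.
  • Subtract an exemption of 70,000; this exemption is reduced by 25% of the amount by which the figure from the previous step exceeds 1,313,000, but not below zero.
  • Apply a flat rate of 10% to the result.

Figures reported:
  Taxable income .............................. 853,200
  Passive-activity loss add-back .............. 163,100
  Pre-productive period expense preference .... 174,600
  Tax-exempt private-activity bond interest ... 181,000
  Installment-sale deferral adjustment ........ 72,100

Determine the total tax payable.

221,648

Alternative minimum tax:
  Adjusted income: 853,200 + 163,100 + 174,600 + 181,000 + 72,100 = 1,444,000
  Exemption: 70,000 − 25% × (1,444,000 − 1,313,000) = 70,000 − 32,750 = 37,250
  Base: 1,444,000 − 37,250 = 1,406,750
  1,406,750 × 10% = 140,675

Regular tax:
  333,000 × 13% = 43,290
  23,000 × 21% = 4,830
  348,000 × 31% = 107,880
  149,200 × 44% = 65,648
  → 221,648

221,648 > 140,675, so the regular tax governs.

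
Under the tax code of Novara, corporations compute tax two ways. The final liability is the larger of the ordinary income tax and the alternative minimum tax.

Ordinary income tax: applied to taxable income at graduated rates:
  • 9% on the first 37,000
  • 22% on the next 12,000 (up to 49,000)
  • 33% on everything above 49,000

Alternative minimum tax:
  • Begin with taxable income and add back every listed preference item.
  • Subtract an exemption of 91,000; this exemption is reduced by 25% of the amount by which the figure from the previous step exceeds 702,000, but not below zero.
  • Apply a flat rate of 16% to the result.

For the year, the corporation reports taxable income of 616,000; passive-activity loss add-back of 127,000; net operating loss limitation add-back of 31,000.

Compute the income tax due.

193,080

Alternative minimum tax:
  Adjusted income: 616,000 + 127,000 + 31,000 = 774,000
  Exemption: 91,000 − 25% × (774,000 − 702,000) = 91,000 − 18,000 = 73,000
  Base: 774,000 − 73,000 = 701,000
  701,000 × 16% = 112,160

Ordinary income tax:
  37,000 × 9% = 3,330
  12,000 × 22% = 2,640
  567,000 × 33% = 187,110
  → 193,080

193,080 > 112,160, so the ordinary income tax governs.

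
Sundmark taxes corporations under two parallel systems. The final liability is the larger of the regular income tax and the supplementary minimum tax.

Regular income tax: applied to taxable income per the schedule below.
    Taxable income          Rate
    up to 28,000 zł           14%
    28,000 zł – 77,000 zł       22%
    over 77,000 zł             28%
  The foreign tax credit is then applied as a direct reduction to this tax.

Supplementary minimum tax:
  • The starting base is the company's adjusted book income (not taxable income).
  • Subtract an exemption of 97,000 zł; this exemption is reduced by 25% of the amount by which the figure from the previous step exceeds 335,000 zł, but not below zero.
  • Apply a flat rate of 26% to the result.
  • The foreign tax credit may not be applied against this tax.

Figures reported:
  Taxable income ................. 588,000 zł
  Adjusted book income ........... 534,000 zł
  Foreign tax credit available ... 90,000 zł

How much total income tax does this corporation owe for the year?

Supplementary minimum tax:
  Base (adjusted book income): 534,000 zł
  Exemption: 97,000 zł − 25% × (534,000 zł − 335,000 zł) = 97,000 zł − 49,750 zł = 47,250 zł
  Base: 534,000 zł − 47,250 zł = 486,750 zł
  486,750 zł × 26% = 126,555 zł

Regular income tax:
  28,000 zł × 14% = 3,920 zł
  49,000 zł × 22% = 10,780 zł
  511,000 zł × 28% = 143,080 zł
  → 157,780 zł
  Less foreign tax credit 90,000 zł → 67,780 zł

126,555 zł > 67,780 zł, so the supplementary minimum tax is the binding amount.

126,555 zł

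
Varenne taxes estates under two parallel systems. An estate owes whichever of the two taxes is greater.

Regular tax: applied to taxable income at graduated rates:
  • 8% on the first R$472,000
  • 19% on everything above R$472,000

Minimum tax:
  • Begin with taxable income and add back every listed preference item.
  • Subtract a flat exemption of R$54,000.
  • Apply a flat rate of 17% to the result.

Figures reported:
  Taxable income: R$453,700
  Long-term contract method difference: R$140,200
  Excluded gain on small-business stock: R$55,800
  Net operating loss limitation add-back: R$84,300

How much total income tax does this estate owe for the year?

Regular tax:
  R$453,700 × 8% = R$36,296

Minimum tax:
  Adjusted income: R$453,700 + R$140,200 + R$55,800 + R$84,300 = R$734,000
  Less exemption R$54,000 → base R$680,000
  R$680,000 × 17% = R$115,600

R$115,600 > R$36,296, so the minimum tax is the binding amount.

R$115,600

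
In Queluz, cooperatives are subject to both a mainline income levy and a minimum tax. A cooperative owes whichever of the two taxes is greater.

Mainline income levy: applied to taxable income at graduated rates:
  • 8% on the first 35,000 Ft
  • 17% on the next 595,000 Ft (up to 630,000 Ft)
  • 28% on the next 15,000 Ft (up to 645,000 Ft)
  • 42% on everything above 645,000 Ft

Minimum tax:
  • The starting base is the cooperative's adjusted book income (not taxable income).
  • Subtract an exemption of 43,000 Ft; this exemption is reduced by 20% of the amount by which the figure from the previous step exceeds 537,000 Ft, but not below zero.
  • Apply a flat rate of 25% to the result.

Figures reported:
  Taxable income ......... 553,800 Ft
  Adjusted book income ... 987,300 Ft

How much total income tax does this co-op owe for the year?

246,825 Ft

Minimum tax:
  Base (adjusted book income): 987,300 Ft
  Exemption: 20% × (987,300 Ft − 537,000 Ft) = 90,060 Ft ≥ 43,000 Ft, so the exemption is fully phased out
  Base: 987,300 Ft − 0 Ft = 987,300 Ft
  987,300 Ft × 25% = 246,825 Ft

Mainline income levy:
  35,000 Ft × 8% = 2,800 Ft
  518,800 Ft × 17% = 88,196 Ft
  → 90,996 Ft

246,825 Ft > 90,996 Ft, so the minimum tax is the binding amount.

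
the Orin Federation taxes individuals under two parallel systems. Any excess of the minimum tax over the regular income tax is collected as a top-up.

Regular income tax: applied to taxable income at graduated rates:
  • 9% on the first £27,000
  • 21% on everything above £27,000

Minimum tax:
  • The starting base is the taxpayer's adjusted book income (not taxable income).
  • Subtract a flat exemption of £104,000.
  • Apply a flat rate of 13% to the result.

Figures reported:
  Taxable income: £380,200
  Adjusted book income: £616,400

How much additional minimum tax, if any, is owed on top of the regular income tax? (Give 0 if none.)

£0

Regular income tax:
  £27,000 × 9% = £2,430
  £353,200 × 21% = £74,172
  → £76,602

Minimum tax:
  Base (adjusted book income): £616,400
  Less exemption £104,000 → base £512,400
  £512,400 × 13% = £66,612

£66,612 ≤ £76,602, so no add-on is due.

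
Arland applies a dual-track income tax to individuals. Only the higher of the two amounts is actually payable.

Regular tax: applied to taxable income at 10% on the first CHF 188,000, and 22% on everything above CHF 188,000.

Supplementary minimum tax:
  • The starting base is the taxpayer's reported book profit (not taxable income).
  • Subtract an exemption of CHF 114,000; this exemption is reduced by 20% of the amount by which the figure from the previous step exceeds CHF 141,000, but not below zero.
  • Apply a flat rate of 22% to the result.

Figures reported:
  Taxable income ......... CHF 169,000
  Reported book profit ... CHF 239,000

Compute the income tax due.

Supplementary minimum tax:
  Base (reported book profit): CHF 239,000
  Exemption: CHF 114,000 − 20% × (CHF 239,000 − CHF 141,000) = CHF 114,000 − CHF 19,600 = CHF 94,400
  Base: CHF 239,000 − CHF 94,400 = CHF 144,600
  CHF 144,600 × 22% = CHF 31,812

Regular tax:
  CHF 169,000 × 10% = CHF 16,900

CHF 31,812 > CHF 16,900, so the supplementary minimum tax is the binding amount.

CHF 31,812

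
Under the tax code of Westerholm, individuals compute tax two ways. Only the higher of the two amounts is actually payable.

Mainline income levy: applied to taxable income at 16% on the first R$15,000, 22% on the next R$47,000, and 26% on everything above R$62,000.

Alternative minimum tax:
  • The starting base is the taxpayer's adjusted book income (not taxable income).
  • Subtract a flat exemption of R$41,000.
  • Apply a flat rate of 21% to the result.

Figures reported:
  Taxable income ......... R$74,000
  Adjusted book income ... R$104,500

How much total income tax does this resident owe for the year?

Mainline income levy:
  R$15,000 × 16% = R$2,400
  R$47,000 × 22% = R$10,340
  R$12,000 × 26% = R$3,120
  → R$15,860

Alternative minimum tax:
  Base (adjusted book income): R$104,500
  Less exemption R$41,000 → base R$63,500
  R$63,500 × 21% = R$13,335

R$15,860 > R$13,335, so the mainline income levy governs.

R$15,860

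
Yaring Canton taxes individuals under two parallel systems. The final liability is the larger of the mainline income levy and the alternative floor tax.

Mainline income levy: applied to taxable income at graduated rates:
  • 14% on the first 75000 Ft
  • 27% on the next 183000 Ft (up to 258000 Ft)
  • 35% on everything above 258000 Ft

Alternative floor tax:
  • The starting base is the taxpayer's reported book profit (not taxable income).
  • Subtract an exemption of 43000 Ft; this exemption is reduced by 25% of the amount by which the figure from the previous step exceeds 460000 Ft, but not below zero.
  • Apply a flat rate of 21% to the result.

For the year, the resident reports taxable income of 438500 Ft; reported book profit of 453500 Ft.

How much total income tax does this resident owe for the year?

Mainline income levy:
  75000 Ft × 14% = 10500 Ft
  183000 Ft × 27% = 49410 Ft
  180500 Ft × 35% = 63175 Ft
  → 123085 Ft

Alternative floor tax:
  Base (reported book profit): 453500 Ft
  Exemption: 453500 Ft ≤ 460000 Ft, so full 43000 Ft applies
  Base: 453500 Ft − 43000 Ft = 410500 Ft
  410500 Ft × 21% = 86205 Ft

123085 Ft > 86205 Ft, so the mainline income levy governs.

123085 Ft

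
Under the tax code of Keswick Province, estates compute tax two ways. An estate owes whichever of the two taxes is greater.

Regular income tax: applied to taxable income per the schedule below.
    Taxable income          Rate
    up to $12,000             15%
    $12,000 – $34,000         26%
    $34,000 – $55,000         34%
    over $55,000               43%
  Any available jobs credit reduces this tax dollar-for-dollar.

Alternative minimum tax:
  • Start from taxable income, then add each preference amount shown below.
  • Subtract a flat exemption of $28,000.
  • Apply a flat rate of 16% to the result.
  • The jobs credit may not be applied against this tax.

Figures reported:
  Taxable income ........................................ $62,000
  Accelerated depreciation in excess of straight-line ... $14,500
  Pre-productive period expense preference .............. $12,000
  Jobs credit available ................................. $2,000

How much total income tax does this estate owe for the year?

Regular income tax:
  $12,000 × 15% = $1,800
  $22,000 × 26% = $5,720
  $21,000 × 34% = $7,140
  $7,000 × 43% = $3,010
  → $17,670
  Less jobs credit $2,000 → $15,670

Alternative minimum tax:
  Adjusted income: $62,000 + $14,500 + $12,000 = $88,500
  Less exemption $28,000 → base $60,500
  $60,500 × 16% = $9,680

$15,670 > $9,680, so the regular income tax governs.

$15,670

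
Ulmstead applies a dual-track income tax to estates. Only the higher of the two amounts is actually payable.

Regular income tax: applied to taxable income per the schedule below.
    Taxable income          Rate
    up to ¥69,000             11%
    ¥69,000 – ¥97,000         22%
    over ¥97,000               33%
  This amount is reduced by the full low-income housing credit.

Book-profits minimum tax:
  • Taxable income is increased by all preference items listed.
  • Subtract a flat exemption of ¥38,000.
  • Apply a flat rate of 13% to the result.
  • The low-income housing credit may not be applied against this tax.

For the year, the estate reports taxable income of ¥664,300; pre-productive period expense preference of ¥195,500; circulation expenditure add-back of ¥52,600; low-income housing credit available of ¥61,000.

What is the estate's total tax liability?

Regular income tax:
  ¥69,000 × 11% = ¥7,590
  ¥28,000 × 22% = ¥6,160
  ¥567,300 × 33% = ¥187,209
  → ¥200,959
  Less low-income housing credit ¥61,000 → ¥139,959

Book-profits minimum tax:
  Adjusted income: ¥664,300 + ¥195,500 + ¥52,600 = ¥912,400
  Less exemption ¥38,000 → base ¥874,400
  ¥874,400 × 13% = ¥113,672

¥139,959 > ¥113,672, so the regular income tax governs.

¥139,959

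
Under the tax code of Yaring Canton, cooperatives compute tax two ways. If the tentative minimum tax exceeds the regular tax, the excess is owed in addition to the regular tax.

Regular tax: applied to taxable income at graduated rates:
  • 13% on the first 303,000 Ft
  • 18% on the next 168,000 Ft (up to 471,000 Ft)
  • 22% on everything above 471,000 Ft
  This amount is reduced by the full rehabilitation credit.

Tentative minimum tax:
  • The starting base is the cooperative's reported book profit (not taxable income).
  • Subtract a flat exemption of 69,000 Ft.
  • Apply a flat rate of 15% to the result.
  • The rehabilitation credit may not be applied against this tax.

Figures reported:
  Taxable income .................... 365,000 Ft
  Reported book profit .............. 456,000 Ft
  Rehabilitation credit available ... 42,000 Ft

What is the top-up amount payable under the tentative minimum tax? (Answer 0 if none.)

49,500 Ft

Regular tax:
  303,000 Ft × 13% = 39,390 Ft
  62,000 Ft × 18% = 11,160 Ft
  → 50,550 Ft
  Less rehabilitation credit 42,000 Ft → 8,550 Ft

Tentative minimum tax:
  Base (reported book profit): 456,000 Ft
  Less exemption 69,000 Ft → base 387,000 Ft
  387,000 Ft × 15% = 58,050 Ft

Excess of tentative minimum tax over regular tax: 58,050 Ft − 8,550 Ft = 49,500 Ft.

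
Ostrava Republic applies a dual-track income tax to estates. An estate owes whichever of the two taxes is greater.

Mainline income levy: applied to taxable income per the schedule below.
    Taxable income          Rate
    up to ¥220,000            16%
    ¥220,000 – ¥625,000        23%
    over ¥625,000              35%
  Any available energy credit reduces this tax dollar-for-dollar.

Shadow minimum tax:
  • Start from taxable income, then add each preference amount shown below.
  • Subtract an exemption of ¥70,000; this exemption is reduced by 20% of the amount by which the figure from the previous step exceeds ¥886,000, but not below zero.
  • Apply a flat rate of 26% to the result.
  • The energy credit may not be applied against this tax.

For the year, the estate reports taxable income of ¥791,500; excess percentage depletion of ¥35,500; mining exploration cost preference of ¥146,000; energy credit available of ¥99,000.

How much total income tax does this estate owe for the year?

Shadow minimum tax:
  Adjusted income: ¥791,500 + ¥35,500 + ¥146,000 = ¥973,000
  Exemption: ¥70,000 − 20% × (¥973,000 − ¥886,000) = ¥70,000 − ¥17,400 = ¥52,600
  Base: ¥973,000 − ¥52,600 = ¥920,400
  ¥920,400 × 26% = ¥239,304

Mainline income levy:
  ¥220,000 × 16% = ¥35,200
  ¥405,000 × 23% = ¥93,150
  ¥166,500 × 35% = ¥58,275
  → ¥186,625
  Less energy credit ¥99,000 → ¥87,625

¥239,304 > ¥87,625, so the shadow minimum tax is the binding amount.

¥239,304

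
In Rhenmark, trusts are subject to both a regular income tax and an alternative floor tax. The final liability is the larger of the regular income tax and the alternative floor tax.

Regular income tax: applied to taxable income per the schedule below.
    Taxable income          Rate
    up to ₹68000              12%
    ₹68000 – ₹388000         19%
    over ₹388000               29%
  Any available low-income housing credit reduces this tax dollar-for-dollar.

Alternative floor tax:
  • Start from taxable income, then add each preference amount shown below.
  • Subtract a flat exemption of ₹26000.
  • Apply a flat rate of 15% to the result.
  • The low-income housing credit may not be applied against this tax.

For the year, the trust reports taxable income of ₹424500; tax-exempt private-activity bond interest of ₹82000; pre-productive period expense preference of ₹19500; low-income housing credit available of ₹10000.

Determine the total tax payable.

₹75000

Regular income tax:
  ₹68000 × 12% = ₹8160
  ₹320000 × 19% = ₹60800
  ₹36500 × 29% = ₹10585
  → ₹79545
  Less low-income housing credit ₹10000 → ₹69545

Alternative floor tax:
  Adjusted income: ₹424500 + ₹82000 + ₹19500 = ₹526000
  Less exemption ₹26000 → base ₹500000
  ₹500000 × 15% = ₹75000

₹75000 > ₹69545, so the alternative floor tax is the binding amount.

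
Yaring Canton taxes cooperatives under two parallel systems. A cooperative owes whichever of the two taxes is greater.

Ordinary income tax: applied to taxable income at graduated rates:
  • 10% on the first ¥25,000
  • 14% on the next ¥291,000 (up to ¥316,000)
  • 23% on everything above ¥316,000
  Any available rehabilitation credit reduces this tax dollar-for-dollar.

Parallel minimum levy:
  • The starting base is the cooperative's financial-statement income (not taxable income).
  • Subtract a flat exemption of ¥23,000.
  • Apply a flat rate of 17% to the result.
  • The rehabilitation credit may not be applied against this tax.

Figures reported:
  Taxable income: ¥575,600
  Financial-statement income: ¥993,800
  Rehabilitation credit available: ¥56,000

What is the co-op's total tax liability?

¥165,036

Ordinary income tax:
  ¥25,000 × 10% = ¥2,500
  ¥291,000 × 14% = ¥40,740
  ¥259,600 × 23% = ¥59,708
  → ¥102,948
  Less rehabilitation credit ¥56,000 → ¥46,948

Parallel minimum levy:
  Base (financial-statement income): ¥993,800
  Less exemption ¥23,000 → base ¥970,800
  ¥970,800 × 17% = ¥165,036

¥165,036 > ¥46,948, so the parallel minimum levy is the binding amount.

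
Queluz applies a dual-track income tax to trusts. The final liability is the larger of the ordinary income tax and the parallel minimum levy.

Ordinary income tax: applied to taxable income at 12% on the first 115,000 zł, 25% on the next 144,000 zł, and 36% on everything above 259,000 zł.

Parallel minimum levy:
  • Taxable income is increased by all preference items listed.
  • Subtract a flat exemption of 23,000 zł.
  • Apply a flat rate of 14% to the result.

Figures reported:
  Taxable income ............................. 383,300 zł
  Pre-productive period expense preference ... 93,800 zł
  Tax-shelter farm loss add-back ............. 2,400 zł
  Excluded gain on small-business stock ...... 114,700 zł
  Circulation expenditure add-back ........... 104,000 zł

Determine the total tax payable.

94,548 zł

Ordinary income tax:
  115,000 zł × 12% = 13,800 zł
  144,000 zł × 25% = 36,000 zł
  124,300 zł × 36% = 44,748 zł
  → 94,548 zł

Parallel minimum levy:
  Adjusted income: 383,300 zł + 93,800 zł + 2,400 zł + 114,700 zł + 104,000 zł = 698,200 zł
  Less exemption 23,000 zł → base 675,200 zł
  675,200 zł × 14% = 94,528 zł

94,548 zł > 94,528 zł, so the ordinary income tax governs.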